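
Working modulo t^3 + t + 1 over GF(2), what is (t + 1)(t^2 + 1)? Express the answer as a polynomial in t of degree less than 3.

t^2

Multiply in GF(2)[t]: (t + 1)·(t^2 + 1) = t^3 + t^2 + t + 1.
Reduce using t^3 ≡ t + 1 (mod t^3 + t + 1).
Reduced: t^2.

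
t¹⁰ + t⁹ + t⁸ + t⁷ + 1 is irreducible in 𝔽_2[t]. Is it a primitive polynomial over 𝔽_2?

Write f(t) = t¹⁰ + t⁹ + t⁸ + t⁷ + 1.
|GF(2^10)^×| = 2^10 − 1 = 1023. Prime factorization: 1023 = 3·11·31.
f is primitive ⇔ t has order 1023 in GF(2)[t]/(f), i.e. t^(1023/q) ≠ 1 for each prime q | 1023.
t^(341) mod f = 1
t^(93) mod f = t⁹ + t⁶ + t.
t^(33) mod f = t⁶ + t⁵ + t³ + t + 1.
Since t^(341) = 1, the order of t divides 341 < 1023; not primitive.

No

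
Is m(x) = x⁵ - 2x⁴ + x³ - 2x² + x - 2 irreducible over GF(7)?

Check for roots in GF(7): m(0) = 5; m(1) = 4; m(2) = 0 → root; m(3) = 0 → root; m(4) = 0 → root; m(5) = 0 → root; m(6) = 5.
m(2) = 0, so (x − 2) divides m(x); m is reducible.

No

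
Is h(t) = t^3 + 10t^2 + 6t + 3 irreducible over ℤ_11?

Check each element of ℤ_11 for a root: h(0)=3, h(1)=9, h(2)=8, h(3)=6, h(4)=9, h(5)=1, h(6)=10, h(7)=9, h(8)=4, h(9)=1, h(10)=6.
No roots. A degree-3 polynomial over a field with no linear factor is irreducible.

Yes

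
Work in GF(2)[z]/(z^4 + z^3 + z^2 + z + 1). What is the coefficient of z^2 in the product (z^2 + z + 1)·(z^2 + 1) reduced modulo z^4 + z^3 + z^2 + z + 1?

1

Multiply in GF(2)[z]: (z^2 + z + 1)·(z^2 + 1) = z^4 + z^3 + z + 1.
Reduce using z^4 ≡ z^3 + z^2 + z + 1 (mod z^4 + z^3 + z^2 + z + 1).
Reduced: z^2.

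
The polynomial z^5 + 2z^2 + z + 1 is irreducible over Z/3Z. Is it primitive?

Yes

Write f(z) = z^5 + 2z^2 + z + 1.
|GF(3^5)^×| = 3^5 − 1 = 242. Prime factorization: 242 = 2·11^2.
f is primitive ⇔ z has order 242 in GF(3)[z]/(f), i.e. z^(242/q) ≠ 1 for each prime q | 242.
z^(121) mod f = 2.
z^(22) mod f = z^4 + z^3 + 2z^2 + z.
None equal 1, so z has full order 242; f is primitive.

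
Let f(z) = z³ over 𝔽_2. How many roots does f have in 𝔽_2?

1

Evaluate at each of the 2 elements of 𝔽_2:
f(0) = 0 → root; f(1) = 1.
Roots: {0}.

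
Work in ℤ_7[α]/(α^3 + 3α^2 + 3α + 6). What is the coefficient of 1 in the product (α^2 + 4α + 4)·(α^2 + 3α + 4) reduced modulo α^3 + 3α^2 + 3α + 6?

Multiply in ℤ_7[α]: (α^2 + 4α + 4)·(α^2 + 3α + 4) = α^4 + 6α^2 + 2.
Reduce using α^3 ≡ 4α^2 + 4α + 1 (mod α^3 + 3α^2 + 3α + 6).
Reduced: 5α^2 + 3α + 6.

6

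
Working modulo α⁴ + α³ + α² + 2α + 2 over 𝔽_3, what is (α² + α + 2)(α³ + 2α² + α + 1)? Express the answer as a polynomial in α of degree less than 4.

Multiply in 𝔽_3[α]: (α² + α + 2)·(α³ + 2α² + α + 1) = α⁵ + 2α³ + 2.
Reduce using α⁴ ≡ 2α³ + 2α² + α + 1 (mod α⁴ + α³ + α² + 2α + 2).
Reduced: 2α³ + 2α² + 1.

2α^3 + 2α^2 + 1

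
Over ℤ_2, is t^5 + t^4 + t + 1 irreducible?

No

Write P(t) = t^5 + t^4 + t + 1.
Check for roots in ℤ_2: P(0) = 1; P(1) = 0 → root.
P(1) = 0, so (t − 1) divides P(t); P is reducible.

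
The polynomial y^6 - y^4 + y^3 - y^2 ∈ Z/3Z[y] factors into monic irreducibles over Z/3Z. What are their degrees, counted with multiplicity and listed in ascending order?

1, 1, 1, 1, 2

Write f(y) = y^6 - y^4 + y^3 - y^2.
Roots in Z/3Z: f(0) = 0 → root; f(1) = 0 → root; f(2) = 1.
Linear factors from roots: (y), (y - 1).
Complete factorization: f(y) = (y)^2·(y - 1)^2·(y^2 - y - 1).
Factor degrees with multiplicity: 1 + 1 + 1 + 1 + 2 = 6.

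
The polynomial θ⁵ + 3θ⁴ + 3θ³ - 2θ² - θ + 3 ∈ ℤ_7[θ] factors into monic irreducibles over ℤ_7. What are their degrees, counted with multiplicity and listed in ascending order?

Write h(θ) = θ⁵ + 3θ⁴ + 3θ³ - 2θ² - θ + 3.
Linear factors from roots: (θ - 1).
Complete factorization: h(θ) = (θ - 1)^3·(θ² - θ - 3).
Factor degrees with multiplicity: 1 + 1 + 1 + 2 = 5.

1, 1, 1, 2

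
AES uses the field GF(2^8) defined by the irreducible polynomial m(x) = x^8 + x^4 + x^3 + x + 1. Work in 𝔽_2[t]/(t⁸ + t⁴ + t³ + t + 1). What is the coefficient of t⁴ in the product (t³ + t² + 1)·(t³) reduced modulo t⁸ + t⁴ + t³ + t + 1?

0

Multiply in 𝔽_2[t]: (t³ + t² + 1)·(t³) = t⁶ + t⁵ + t³.
Reduced: t⁶ + t⁵ + t³.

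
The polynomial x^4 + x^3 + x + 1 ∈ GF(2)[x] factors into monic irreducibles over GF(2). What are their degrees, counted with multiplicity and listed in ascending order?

1, 1, 2

Write h(x) = x^4 + x^3 + x + 1.
Roots in GF(2): h(0) = 1; h(1) = 0 → root.
Linear factors from roots: (x + 1).
Complete factorization: h(x) = (x + 1)^2·(x^2 + x + 1).
Factor degrees with multiplicity: 1 + 1 + 2 = 4.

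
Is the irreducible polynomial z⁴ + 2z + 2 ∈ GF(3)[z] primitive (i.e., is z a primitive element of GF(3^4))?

Yes

Write f(z) = z⁴ + 2z + 2.
|GF(3^4)^×| = 3^4 − 1 = 80. Prime factorization: 80 = 2^4·5.
f is primitive ⇔ z has order 80 in GF(3)[z]/(f), i.e. z^(80/q) ≠ 1 for each prime q | 80.
z^(40) mod f = 2.
z^(16) mod f = z³ + 2z + 2.
None equal 1, so z has full order 80; f is primitive.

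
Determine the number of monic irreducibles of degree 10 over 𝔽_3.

Gauss's count: N_{3}(10) = (1/10) Σ_{d|10} μ(10/d)·3^d.
Divisors of 10: 1, 2, 5, 10; μ(10/d) for each: 1, -1, -1, 1.
Σ = 3^1 − 3^2 − 3^5 + 3^10 = 58800.
N = 58800/10 = 5880.

5880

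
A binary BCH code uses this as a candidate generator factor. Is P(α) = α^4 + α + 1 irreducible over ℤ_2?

Check for roots in ℤ_2: P(0) = 1; P(1) = 1.
No roots, so no linear factors.
Monic irreducibles of degree 2 over GF(2): α^2 + α + 1.
None of them divide P (all give nonzero remainder).
No irreducible factor of degree ≤ 2 exists, so P is irreducible over GF(2).

Yes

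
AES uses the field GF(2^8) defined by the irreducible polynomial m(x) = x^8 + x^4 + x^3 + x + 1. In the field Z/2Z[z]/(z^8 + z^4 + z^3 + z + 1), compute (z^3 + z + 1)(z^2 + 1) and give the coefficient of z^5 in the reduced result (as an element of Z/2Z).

1

Multiply in Z/2Z[z]: (z^3 + z + 1)·(z^2 + 1) = z^5 + z^2 + z + 1.
Reduced: z^5 + z^2 + z + 1.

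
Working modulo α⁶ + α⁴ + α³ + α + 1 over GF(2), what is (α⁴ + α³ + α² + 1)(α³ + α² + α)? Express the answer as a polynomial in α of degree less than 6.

α^4

Multiply in GF(2)[α]: (α⁴ + α³ + α² + 1)·(α³ + α² + α) = α⁷ + α⁵ + α² + α.
Reduce using α⁶ ≡ α⁴ + α³ + α + 1 (mod α⁶ + α⁴ + α³ + α + 1).
Reduced: α⁴.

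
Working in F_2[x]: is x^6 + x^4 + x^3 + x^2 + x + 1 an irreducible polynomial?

No

Write m(x) = x^6 + x^4 + x^3 + x^2 + x + 1.
Check for roots in F_2: m(0) = 1; m(1) = 0 → root.
m(1) = 0, so (x − 1) divides m(x); m is reducible.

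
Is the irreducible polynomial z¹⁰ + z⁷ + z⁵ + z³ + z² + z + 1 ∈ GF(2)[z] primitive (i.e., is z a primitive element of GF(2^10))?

No

Write f(z) = z¹⁰ + z⁷ + z⁵ + z³ + z² + z + 1.
|GF(2^10)^×| = 2^10 − 1 = 1023. Prime factorization: 1023 = 3·11·31.
f is primitive ⇔ z has order 1023 in GF(2)[z]/(f), i.e. z^(1023/q) ≠ 1 for each prime q | 1023.
z^(341) mod f = 1
z^(93) mod f = z⁹ + z⁸ + z⁶ + z² + 1.
z^(33) mod f = z⁹ + z⁷ + z⁶ + z.
Since z^(341) = 1, the order of z divides 341 < 1023; not primitive.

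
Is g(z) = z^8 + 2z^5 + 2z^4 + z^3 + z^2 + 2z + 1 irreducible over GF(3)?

Check for roots in GF(3): g(0) = 1; g(1) = 1; g(2) = 0 → root.
g(2) = 0, so (z − 2) divides g(z); g is reducible.

No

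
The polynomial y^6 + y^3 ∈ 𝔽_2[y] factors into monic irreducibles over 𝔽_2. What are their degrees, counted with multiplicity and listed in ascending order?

1, 1, 1, 1, 2

Write f(y) = y^6 + y^3.
Roots in 𝔽_2: f(0) = 0 → root; f(1) = 0 → root.
Linear factors from roots: (y), (y + 1).
Complete factorization: f(y) = (y + 1)·(y)^3·(y^2 + y + 1).
Factor degrees with multiplicity: 1 + 1 + 1 + 1 + 2 = 6.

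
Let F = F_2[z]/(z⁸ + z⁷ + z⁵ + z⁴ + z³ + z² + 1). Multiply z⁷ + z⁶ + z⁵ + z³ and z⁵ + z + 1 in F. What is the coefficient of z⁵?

Multiply in F_2[z]: (z⁷ + z⁶ + z⁵ + z³)·(z⁵ + z + 1) = z¹² + z¹¹ + z¹⁰ + z⁵ + z⁴ + z³.
Reduce using z⁸ ≡ z⁷ + z⁵ + z⁴ + z³ + z² + 1 (mod z⁸ + z⁷ + z⁵ + z⁴ + z³ + z² + 1).
Reduced: z⁷ + z⁵ + 1.

1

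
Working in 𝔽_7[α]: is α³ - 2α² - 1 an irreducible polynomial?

Write m(α) = α³ - 2α² - 1.
Check for roots in 𝔽_7: m(0) = 6; m(1) = 5; m(2) = 6; m(3) = 1; m(4) = 3; m(5) = 4; m(6) = 3.
No roots. A degree-3 polynomial over a field with no linear factor is irreducible.

Yes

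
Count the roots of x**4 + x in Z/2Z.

Write g(x) = x**4 + x.
Evaluate at each of the 2 elements of Z/2Z:
g(0) = 0 → root; g(1) = 0 → root.
Roots: {0, 1}.

2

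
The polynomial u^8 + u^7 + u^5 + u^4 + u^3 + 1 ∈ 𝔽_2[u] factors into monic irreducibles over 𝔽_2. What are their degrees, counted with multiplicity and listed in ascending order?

1, 2, 2, 3

Write g(u) = u^8 + u^7 + u^5 + u^4 + u^3 + 1.
Roots in 𝔽_2: g(0) = 1; g(1) = 0 → root.
Linear factors from roots: (u + 1).
Complete factorization: g(u) = (u + 1)·(u^2 + u + 1)^2·(u^3 + u + 1).
Factor degrees with multiplicity: 1 + 2 + 2 + 3 = 8.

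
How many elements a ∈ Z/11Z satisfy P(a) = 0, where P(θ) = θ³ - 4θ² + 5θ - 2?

Evaluate at each of the 11 elements of Z/11Z:
P(0) = 9; P(1) = 0 → root; P(2) = 0 → root; P(3) = 4; P(4) = 7; P(5) = 4; P(6) = 1; P(7) = 4; P(8) = 8; P(9) = 8; P(10) = 10.
Roots: {1, 2}.

2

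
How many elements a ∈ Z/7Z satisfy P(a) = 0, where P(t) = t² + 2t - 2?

0

Evaluate at each of the 7 elements of Z/7Z:
P(0) = 5; P(1) = 1; P(2) = 6; P(3) = 6; P(4) = 1; P(5) = 5; P(6) = 4.
No element is a root.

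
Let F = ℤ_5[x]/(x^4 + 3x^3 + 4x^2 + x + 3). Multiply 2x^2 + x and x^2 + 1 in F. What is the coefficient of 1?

Multiply in ℤ_5[x]: (2x^2 + x)·(x^2 + 1) = 2x^4 + x^3 + 2x^2 + x.
Reduce using x^4 ≡ 2x^3 + x^2 + 4x + 2 (mod x^4 + 3x^3 + 4x^2 + x + 3).
Reduced: 4x^2 + 4x + 4.

4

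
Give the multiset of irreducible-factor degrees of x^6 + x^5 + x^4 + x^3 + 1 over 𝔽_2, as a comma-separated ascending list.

Write g(x) = x^6 + x^5 + x^4 + x^3 + 1.
Roots in 𝔽_2: g(0) = 1; g(1) = 1.
Complete factorization: g(x) = (x^2 + x + 1)·(x^4 + x + 1).
Factor degrees with multiplicity: 2 + 4 = 6.

2, 4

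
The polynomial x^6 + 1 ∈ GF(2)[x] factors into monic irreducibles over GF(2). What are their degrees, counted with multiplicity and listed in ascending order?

1, 1, 2, 2

Write h(x) = x^6 + 1.
Roots in GF(2): h(0) = 1; h(1) = 0 → root.
Linear factors from roots: (x + 1).
Complete factorization: h(x) = (x + 1)^2·(x^2 + x + 1)^2.
Factor degrees with multiplicity: 1 + 1 + 2 + 2 = 6.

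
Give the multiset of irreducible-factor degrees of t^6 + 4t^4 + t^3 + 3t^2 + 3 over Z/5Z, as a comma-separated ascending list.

1, 1, 1, 1, 2

Write h(t) = t^6 + 4t^4 + t^3 + 3t^2 + 3.
Roots in Z/5Z: h(0) = 3; h(1) = 2; h(2) = 1; h(3) = 0 → root; h(4) = 0 → root.
Linear factors from roots: (t + 2), (t + 1).
Complete factorization: h(t) = (t + 1)^2·(t + 2)^2·(t^2 + 4t + 2).
Factor degrees with multiplicity: 1 + 1 + 1 + 1 + 2 = 6.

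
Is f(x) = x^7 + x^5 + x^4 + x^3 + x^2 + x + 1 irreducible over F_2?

Yes

Check for roots in F_2: f(0) = 1; f(1) = 1.
No roots, so no linear factors.
Monic irreducibles of degree 2 over GF(2): x^2 + x + 1.
None of them divide f (all give nonzero remainder).
Monic irreducibles of degree 3 over GF(2): x^3 + x + 1, x^3 + x^2 + 1.
None of them divide f (all give nonzero remainder).
No irreducible factor of degree ≤ 3 exists, so f is irreducible over GF(2).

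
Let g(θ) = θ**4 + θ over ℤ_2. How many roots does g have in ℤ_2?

2

Evaluate at each of the 2 elements of ℤ_2:
g(0) = 0 → root; g(1) = 0 → root.
Roots: {0, 1}.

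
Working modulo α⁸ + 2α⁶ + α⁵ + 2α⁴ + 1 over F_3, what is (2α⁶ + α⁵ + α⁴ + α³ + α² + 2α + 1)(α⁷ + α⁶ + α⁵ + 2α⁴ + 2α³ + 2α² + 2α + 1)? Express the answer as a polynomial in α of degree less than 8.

2α^7 + α^5 + α^4 + 2α^2 + 2α + 2

Multiply in F_3[α]: (2α⁶ + α⁵ + α⁴ + α³ + α² + 2α + 1)·(α⁷ + α⁶ + α⁵ + 2α⁴ + 2α³ + 2α² + 2α + 1) = 2α¹³ + α¹¹ + α¹⁰ + 2α⁷ + α⁶ + 2α⁴ + α² + α + 1.
Reduce using α⁸ ≡ α⁶ + 2α⁵ + α⁴ + 2 (mod α⁸ + 2α⁶ + α⁵ + 2α⁴ + 1).
Reduced: 2α⁷ + α⁵ + α⁴ + 2α² + 2α + 2.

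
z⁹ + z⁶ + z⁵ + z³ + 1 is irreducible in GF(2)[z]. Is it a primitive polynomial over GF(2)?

Write f(z) = z⁹ + z⁶ + z⁵ + z³ + 1.
|GF(2^9)^×| = 2^9 − 1 = 511. Prime factorization: 511 = 7·73.
f is primitive ⇔ z has order 511 in GF(2)[z]/(f), i.e. z^(511/q) ≠ 1 for each prime q | 511.
z^(73) mod f = z⁶ + z⁵ + z³ + z² + z.
z^(7) mod f = z⁷.
None equal 1, so z has full order 511; f is primitive.

Yes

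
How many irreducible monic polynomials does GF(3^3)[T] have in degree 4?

132678

By the necklace-counting formula, N_27(4) = (1/4) Σ_{d|4} μ(4/d)·27^d.
Divisors of 4: 1, 2, 4; μ(4/d) for each: 0, -1, 1.
Σ = − 27^2 + 27^4 = 530712.
N = 530712/4 = 132678.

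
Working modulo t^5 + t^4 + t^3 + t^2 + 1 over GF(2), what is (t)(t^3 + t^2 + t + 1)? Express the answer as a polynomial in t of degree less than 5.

t^4 + t^3 + t^2 + t

Multiply in GF(2)[t]: (t)·(t^3 + t^2 + t + 1) = t^4 + t^3 + t^2 + t.
Reduced: t^4 + t^3 + t^2 + t.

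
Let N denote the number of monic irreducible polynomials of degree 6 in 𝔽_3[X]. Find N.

The number of monic irreducibles of degree 6 over GF(3) is (1/6)·Σ_{d∣6} μ(6/d) 3^d.
Divisors of 6: 1, 2, 3, 6; μ(6/d) for each: 1, -1, -1, 1.
Σ = 3^1 − 3^2 − 3^3 + 3^6 = 696.
N = 696/6 = 116.

116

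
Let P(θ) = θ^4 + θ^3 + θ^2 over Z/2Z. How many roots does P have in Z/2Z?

Evaluate at each of the 2 elements of Z/2Z:
P(0) = 0 → root; P(1) = 1.
Roots: {0}.

1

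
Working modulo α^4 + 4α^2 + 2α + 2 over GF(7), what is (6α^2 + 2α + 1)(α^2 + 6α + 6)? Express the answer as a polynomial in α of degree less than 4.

Multiply in GF(7)[α]: (6α^2 + 2α + 1)·(α^2 + 6α + 6) = 6α^4 + 3α^3 + 4α + 6.
Reduce using α^4 ≡ 3α^2 + 5α + 5 (mod α^4 + 4α^2 + 2α + 2).
Reduced: 3α^3 + 4α^2 + 6α + 1.

3α^3 + 4α^2 + 6α + 1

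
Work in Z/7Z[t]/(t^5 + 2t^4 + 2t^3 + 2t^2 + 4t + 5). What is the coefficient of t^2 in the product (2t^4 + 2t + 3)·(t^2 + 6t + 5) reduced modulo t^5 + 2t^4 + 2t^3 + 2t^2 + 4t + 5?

Multiply in Z/7Z[t]: (2t^4 + 2t + 3)·(t^2 + 6t + 5) = 2t^6 + 5t^5 + 3t^4 + 2t^3 + t^2 + 1.
Reduce using t^5 ≡ 5t^4 + 5t^3 + 5t^2 + 3t + 2 (mod t^5 + 2t^4 + 2t^3 + 2t^2 + 4t + 5).
Reduced: 4t^4 + 3t^3 + 5t^2 + 3.

5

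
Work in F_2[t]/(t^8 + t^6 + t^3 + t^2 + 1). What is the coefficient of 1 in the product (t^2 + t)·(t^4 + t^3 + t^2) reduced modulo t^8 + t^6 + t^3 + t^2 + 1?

Multiply in F_2[t]: (t^2 + t)·(t^4 + t^3 + t^2) = t^6 + t^3.
Reduced: t^6 + t^3.

0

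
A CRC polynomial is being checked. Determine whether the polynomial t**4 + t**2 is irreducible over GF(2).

No

Write P(t) = t**4 + t**2.
Check for roots in GF(2): P(0) = 0 → root; P(1) = 0 → root.
P(0) = 0, so (t) divides P(t); P is reducible.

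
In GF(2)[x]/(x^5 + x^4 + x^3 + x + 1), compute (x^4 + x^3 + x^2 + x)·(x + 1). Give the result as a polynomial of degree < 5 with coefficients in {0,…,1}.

Multiply in GF(2)[x]: (x^4 + x^3 + x^2 + x)·(x + 1) = x^5 + x.
Reduce using x^5 ≡ x^4 + x^3 + x + 1 (mod x^5 + x^4 + x^3 + x + 1).
Reduced: x^4 + x^3 + 1.

x^4 + x^3 + 1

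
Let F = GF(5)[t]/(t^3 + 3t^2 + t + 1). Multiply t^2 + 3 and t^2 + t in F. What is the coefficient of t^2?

Multiply in GF(5)[t]: (t^2 + 3)·(t^2 + t) = t^4 + t^3 + 3t^2 + 3t.
Reduce using t^3 ≡ 2t^2 + 4t + 4 (mod t^3 + 3t^2 + t + 1).
Reduced: 3t^2 + 4t + 2.

3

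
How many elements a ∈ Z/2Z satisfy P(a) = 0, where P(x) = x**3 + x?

2

Evaluate at each of the 2 elements of Z/2Z:
P(0) = 0 → root; P(1) = 0 → root.
Roots: {0, 1}.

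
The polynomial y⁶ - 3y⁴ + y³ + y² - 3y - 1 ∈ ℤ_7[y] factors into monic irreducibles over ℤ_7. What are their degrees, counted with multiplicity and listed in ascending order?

1, 1, 1, 3

Write h(y) = y⁶ - 3y⁴ + y³ + y² - 3y - 1.
Linear factors from roots: (y - 2), (y + 3), (y + 1).
Complete factorization: h(y) = (y + 1)·(y + 3)·(y - 2)·(y³ - 2y² - y - 1).
Factor degrees with multiplicity: 1 + 1 + 1 + 3 = 6.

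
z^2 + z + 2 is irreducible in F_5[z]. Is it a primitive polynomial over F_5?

Write f(z) = z^2 + z + 2.
|GF(5^2)^×| = 5^2 − 1 = 24. Prime factorization: 24 = 2^3·3.
f is primitive ⇔ z has order 24 in GF(5)[z]/(f), i.e. z^(24/q) ≠ 1 for each prime q | 24.
z^(12) mod f = 4.
z^(8) mod f = 3z + 1.
None equal 1, so z has full order 24; f is primitive.

Yes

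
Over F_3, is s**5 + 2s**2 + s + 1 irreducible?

Write P(s) = s**5 + 2s**2 + s + 1.
Check for roots in F_3: P(0) = 1; P(1) = 2; P(2) = 1.
No roots, so no linear factors.
Monic irreducibles of degree 2 over GF(3): s**2 + 1, s**2 + s + 2, s**2 + 2s + 2.
None of them divide P (all give nonzero remainder).
No irreducible factor of degree ≤ 2 exists, so P is irreducible over GF(3).

Yes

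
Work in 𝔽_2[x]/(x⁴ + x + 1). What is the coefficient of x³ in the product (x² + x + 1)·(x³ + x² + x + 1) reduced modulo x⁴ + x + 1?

1

Multiply in 𝔽_2[x]: (x² + x + 1)·(x³ + x² + x + 1) = x⁵ + x³ + x² + 1.
Reduce using x⁴ ≡ x + 1 (mod x⁴ + x + 1).
Reduced: x³ + x + 1.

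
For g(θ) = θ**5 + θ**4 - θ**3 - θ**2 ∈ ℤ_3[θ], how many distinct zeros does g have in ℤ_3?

3

Evaluate at each of the 3 elements of ℤ_3:
g(0) = 0 → root; g(1) = 0 → root; g(2) = 0 → root.
Roots: {0, 1, 2}.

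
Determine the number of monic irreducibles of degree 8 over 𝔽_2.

The number of monic irreducibles of degree 8 over GF(2) is (1/8)·Σ_{d∣8} μ(8/d) 2^d.
Divisors of 8: 1, 2, 4, 8; μ(8/d) for each: 0, 0, -1, 1.
Σ = − 2^4 + 2^8 = 240.
N = 240/8 = 30.

30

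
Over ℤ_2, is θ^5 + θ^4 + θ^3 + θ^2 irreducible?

Write g(θ) = θ^5 + θ^4 + θ^3 + θ^2.
Check for roots in ℤ_2: g(0) = 0 → root; g(1) = 0 → root.
g(0) = 0, so (θ) divides g(θ); g is reducible.

No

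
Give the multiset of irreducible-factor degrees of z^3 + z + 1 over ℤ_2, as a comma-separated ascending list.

Write g(z) = z^3 + z + 1.
Roots in ℤ_2: g(0) = 1; g(1) = 1.
Complete factorization: g(z) = (z^3 + z + 1).
Factor degrees with multiplicity: 3 = 3.

3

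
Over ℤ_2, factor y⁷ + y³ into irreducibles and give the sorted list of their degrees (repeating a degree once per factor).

1, 1, 1, 1, 1, 1, 1

Write f(y) = y⁷ + y³.
Roots in ℤ_2: f(0) = 0 → root; f(1) = 0 → root.
Linear factors from roots: (y), (y + 1).
Complete factorization: f(y) = (y)^3·(y + 1)^4.
Factor degrees with multiplicity: 1 + 1 + 1 + 1 + 1 + 1 + 1 = 7.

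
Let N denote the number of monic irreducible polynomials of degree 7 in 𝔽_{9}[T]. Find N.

Gauss's count: N_{9}(7) = (1/7) Σ_{d|7} μ(7/d)·9^d.
Divisors of 7: 1, 7; μ(7/d) for each: -1, 1.
Σ = − 9^1 + 9^7 = 4782960.
N = 4782960/7 = 683280.

683280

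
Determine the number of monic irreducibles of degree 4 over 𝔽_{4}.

Gauss's count: N_{4}(4) = (1/4) Σ_{d|4} μ(4/d)·4^d.
Divisors of 4: 1, 2, 4; μ(4/d) for each: 0, -1, 1.
Σ = − 4^2 + 4^4 = 240.
N = 240/4 = 60.

60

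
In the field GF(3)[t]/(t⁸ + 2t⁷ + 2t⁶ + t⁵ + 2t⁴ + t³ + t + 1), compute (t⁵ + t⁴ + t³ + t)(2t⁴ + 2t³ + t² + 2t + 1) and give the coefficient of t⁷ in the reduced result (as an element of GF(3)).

Multiply in GF(3)[t]: (t⁵ + t⁴ + t³ + t)·(2t⁴ + 2t³ + t² + 2t + 1) = 2t⁹ + t⁸ + 2t⁷ + 2t⁶ + 2t⁴ + 2t³ + 2t² + t.
Reduce using t⁸ ≡ t⁷ + t⁶ + 2t⁵ + t⁴ + 2t³ + 2t + 2 (mod t⁸ + 2t⁷ + 2t⁶ + t⁵ + 2t⁴ + t³ + t + 1).
Reduced: t⁷ + 2t⁵ + 2t³ + 2t.

1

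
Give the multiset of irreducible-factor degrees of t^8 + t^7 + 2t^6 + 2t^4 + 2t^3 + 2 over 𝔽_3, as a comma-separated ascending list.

2, 2, 4

Write h(t) = t^8 + t^7 + 2t^6 + 2t^4 + 2t^3 + 2.
Roots in 𝔽_3: h(0) = 2; h(1) = 1; h(2) = 1.
Complete factorization: h(t) = (t^2 + 1)·(t^2 + 2t + 2)·(t^4 + 2t^3 + t^2 + 2t + 1).
Factor degrees with multiplicity: 2 + 2 + 4 = 8.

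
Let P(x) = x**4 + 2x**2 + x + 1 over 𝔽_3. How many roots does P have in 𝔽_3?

1

Evaluate at each of the 3 elements of 𝔽_3:
P(0) = 1; P(1) = 2; P(2) = 0 → root.
Roots: {2}.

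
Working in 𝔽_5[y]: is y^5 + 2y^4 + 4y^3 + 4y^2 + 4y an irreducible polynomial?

Write g(y) = y^5 + 2y^4 + 4y^3 + 4y^2 + 4y.
Check for roots in 𝔽_5: g(0) = 0 → root; g(1) = 0 → root; g(2) = 0 → root; g(3) = 1; g(4) = 2.
g(0) = 0, so (y) divides g(y); g is reducible.

No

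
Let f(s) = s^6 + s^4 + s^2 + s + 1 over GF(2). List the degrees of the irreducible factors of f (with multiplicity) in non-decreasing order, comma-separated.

6

Roots in GF(2): f(0) = 1; f(1) = 1.
Complete factorization: f(s) = (s^6 + s^4 + s^2 + s + 1).
Factor degrees with multiplicity: 6 = 6.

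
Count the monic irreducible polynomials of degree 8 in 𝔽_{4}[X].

8160

x^(4^8) − x is the product of all monic irreducibles of degree dividing 8; Möbius inversion gives N = (1/8) Σ μ(8/d)·4^d.
Divisors of 8: 1, 2, 4, 8; μ(8/d) for each: 0, 0, -1, 1.
Σ = − 4^4 + 4^8 = 65280.
N = 65280/8 = 8160.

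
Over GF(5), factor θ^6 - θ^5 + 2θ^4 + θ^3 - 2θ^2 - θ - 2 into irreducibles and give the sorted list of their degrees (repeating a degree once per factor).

1, 1, 2, 2

Write f(θ) = θ^6 - θ^5 + 2θ^4 + θ^3 - 2θ^2 - θ - 2.
Roots in GF(5): f(0) = 3; f(1) = 3; f(2) = 0 → root; f(3) = 2; f(4) = 0 → root.
Linear factors from roots: (θ - 2), (θ + 1).
Complete factorization: f(θ) = (θ + 1)·(θ - 2)·(θ^2 + 2θ - 1)·(θ^2 - 2θ - 1).
Factor degrees with multiplicity: 1 + 1 + 2 + 2 = 6.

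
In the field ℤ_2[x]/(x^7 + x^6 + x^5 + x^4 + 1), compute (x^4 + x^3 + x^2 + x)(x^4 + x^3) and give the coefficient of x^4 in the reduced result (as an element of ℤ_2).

Multiply in ℤ_2[x]: (x^4 + x^3 + x^2 + x)·(x^4 + x^3) = x^8 + x^4.
Reduce using x^7 ≡ x^6 + x^5 + x^4 + 1 (mod x^7 + x^6 + x^5 + x^4 + 1).
Reduced: x + 1.

0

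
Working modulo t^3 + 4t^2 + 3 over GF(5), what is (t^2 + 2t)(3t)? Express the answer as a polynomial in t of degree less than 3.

Multiply in GF(5)[t]: (t^2 + 2t)·(3t) = 3t^3 + t^2.
Reduce using t^3 ≡ t^2 + 2 (mod t^3 + 4t^2 + 3).
Reduced: 4t^2 + 1.

4t^2 + 1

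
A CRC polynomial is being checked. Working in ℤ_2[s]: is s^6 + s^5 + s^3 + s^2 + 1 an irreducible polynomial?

Yes

Write P(s) = s^6 + s^5 + s^3 + s^2 + 1.
Check for roots in ℤ_2: P(0) = 1; P(1) = 1.
No roots, so no linear factors.
Monic irreducibles of degree 2 over GF(2): s^2 + s + 1.
None of them divide P (all give nonzero remainder).
Monic irreducibles of degree 3 over GF(2): s^3 + s + 1, s^3 + s^2 + 1.
None of them divide P (all give nonzero remainder).
No irreducible factor of degree ≤ 3 exists, so P is irreducible over GF(2).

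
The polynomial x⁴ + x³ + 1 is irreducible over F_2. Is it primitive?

Write f(x) = x⁴ + x³ + 1.
|GF(2^4)^×| = 2^4 − 1 = 15. Prime factorization: 15 = 3·5.
f is primitive ⇔ x has order 15 in GF(2)[x]/(f), i.e. x^(15/q) ≠ 1 for each prime q | 15.
x^(5) mod f = x³ + x + 1.
x^(3) mod f = x³.
None equal 1, so x has full order 15; f is primitive.

Yes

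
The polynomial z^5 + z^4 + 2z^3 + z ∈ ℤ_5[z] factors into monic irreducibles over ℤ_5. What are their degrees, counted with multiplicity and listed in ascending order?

Write g(z) = z^5 + z^4 + 2z^3 + z.
Roots in ℤ_5: g(0) = 0 → root; g(1) = 0 → root; g(2) = 1; g(3) = 1; g(4) = 2.
Linear factors from roots: (z), (z - 1).
Complete factorization: g(z) = (z)·(z - 1)·(z^3 + 2z^2 - z - 1).
Factor degrees with multiplicity: 1 + 1 + 3 = 5.

1, 1, 3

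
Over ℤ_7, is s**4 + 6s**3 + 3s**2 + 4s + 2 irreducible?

Yes

Write h(s) = s**4 + 6s**3 + 3s**2 + 4s + 2.
Check for roots in ℤ_7: h(0) = 2; h(1) = 2; h(2) = 2; h(3) = 4; h(4) = 6; h(5) = 2; h(6) = 3.
No roots, so no linear factors.
Degree-2 irreducible divisors: test the 21 monic irreducibles of degree 2 over GF(7).
None of them divide h (all give nonzero remainder).
No irreducible factor of degree ≤ 2 exists, so h is irreducible over GF(7).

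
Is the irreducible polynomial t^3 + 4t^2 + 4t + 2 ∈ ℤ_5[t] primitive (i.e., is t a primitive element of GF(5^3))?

Write f(t) = t^3 + 4t^2 + 4t + 2.
|GF(5^3)^×| = 5^3 − 1 = 124. Prime factorization: 124 = 2^2·31.
f is primitive ⇔ t has order 124 in GF(5)[t]/(f), i.e. t^(124/q) ≠ 1 for each prime q | 124.
t^(62) mod f = 4.
t^(4) mod f = 2t^2 + 4t + 3.
None equal 1, so t has full order 124; f is primitive.

Yes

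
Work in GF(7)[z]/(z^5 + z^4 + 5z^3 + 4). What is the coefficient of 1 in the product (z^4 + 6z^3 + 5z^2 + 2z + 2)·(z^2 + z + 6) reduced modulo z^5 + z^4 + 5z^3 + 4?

Multiply in GF(7)[z]: (z^4 + 6z^3 + 5z^2 + 2z + 2)·(z^2 + z + 6) = z^6 + 3z^4 + z^3 + 6z^2 + 5.
Reduce using z^5 ≡ 6z^4 + 2z^3 + 3 (mod z^5 + z^4 + 5z^3 + 4).
Reduced: 6z^4 + 6z^3 + 6z^2 + 3z + 2.

2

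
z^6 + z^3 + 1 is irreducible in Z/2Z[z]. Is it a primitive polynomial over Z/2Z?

Write f(z) = z^6 + z^3 + 1.
|GF(2^6)^×| = 2^6 − 1 = 63. Prime factorization: 63 = 3^2·7.
f is primitive ⇔ z has order 63 in GF(2)[z]/(f), i.e. z^(63/q) ≠ 1 for each prime q | 63.
z^(21) mod f = z^3.
z^(9) mod f = 1
Since z^(9) = 1, the order of z divides 9 < 63; not primitive.

No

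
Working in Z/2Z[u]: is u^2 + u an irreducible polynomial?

Write P(u) = u^2 + u.
Check for roots in Z/2Z: P(0) = 0 → root; P(1) = 0 → root.
P(0) = 0, so (u) divides P(u); P is reducible.

No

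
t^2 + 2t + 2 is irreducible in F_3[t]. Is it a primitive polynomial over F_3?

Write f(t) = t^2 + 2t + 2.
|GF(3^2)^×| = 3^2 − 1 = 8. Prime factorization: 8 = 2^3.
f is primitive ⇔ t has order 8 in GF(3)[t]/(f), i.e. t^(8/q) ≠ 1 for each prime q | 8.
t^(4) mod f = 2.
None equal 1, so t has full order 8; f is primitive.

Yes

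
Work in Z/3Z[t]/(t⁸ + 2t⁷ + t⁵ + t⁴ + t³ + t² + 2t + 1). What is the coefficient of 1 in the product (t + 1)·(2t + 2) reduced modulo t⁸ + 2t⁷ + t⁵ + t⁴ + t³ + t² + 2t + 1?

Multiply in Z/3Z[t]: (t + 1)·(2t + 2) = 2t² + t + 2.
Reduced: 2t² + t + 2.

2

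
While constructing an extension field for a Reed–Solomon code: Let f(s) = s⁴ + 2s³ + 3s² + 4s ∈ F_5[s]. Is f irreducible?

Check for roots in F_5: f(0) = 0 → root; f(1) = 0 → root; f(2) = 2; f(3) = 4; f(4) = 3.
f(0) = 0, so (s) divides f(s); f is reducible.

No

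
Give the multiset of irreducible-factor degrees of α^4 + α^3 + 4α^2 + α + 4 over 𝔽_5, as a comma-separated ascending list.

4

Write h(α) = α^4 + α^3 + 4α^2 + α + 4.
Roots in 𝔽_5: h(0) = 4; h(1) = 1; h(2) = 1; h(3) = 1; h(4) = 2.
Complete factorization: h(α) = (α^4 + α^3 + 4α^2 + α + 4).
Factor degrees with multiplicity: 4 = 4.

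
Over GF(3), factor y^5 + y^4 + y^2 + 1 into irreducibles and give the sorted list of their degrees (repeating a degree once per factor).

Write f(y) = y^5 + y^4 + y^2 + 1.
Roots in GF(3): f(0) = 1; f(1) = 1; f(2) = 2.
Complete factorization: f(y) = (y^5 + y^4 + y^2 + 1).
Factor degrees with multiplicity: 5 = 5.

5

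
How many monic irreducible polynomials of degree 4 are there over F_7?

Gauss's count: N_{7}(4) = (1/4) Σ_{d|4} μ(4/d)·7^d.
Divisors of 4: 1, 2, 4; μ(4/d) for each: 0, -1, 1.
Σ = − 7^2 + 7^4 = 2352.
N = 2352/4 = 588.

588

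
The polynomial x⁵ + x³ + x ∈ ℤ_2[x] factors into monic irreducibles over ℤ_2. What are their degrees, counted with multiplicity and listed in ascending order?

1, 2, 2

Write f(x) = x⁵ + x³ + x.
Roots in ℤ_2: f(0) = 0 → root; f(1) = 1.
Linear factors from roots: (x).
Complete factorization: f(x) = (x)·(x² + x + 1)^2.
Factor degrees with multiplicity: 1 + 2 + 2 = 5.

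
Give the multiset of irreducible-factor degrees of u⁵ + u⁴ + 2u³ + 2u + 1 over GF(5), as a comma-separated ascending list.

1, 2, 2

Write h(u) = u⁵ + u⁴ + 2u³ + 2u + 1.
Roots in GF(5): h(0) = 1; h(1) = 2; h(2) = 4; h(3) = 0 → root; h(4) = 2.
Linear factors from roots: (u + 2).
Complete factorization: h(u) = (u + 2)·(u² - 2)·(u² - u + 1).
Factor degrees with multiplicity: 1 + 2 + 2 = 5.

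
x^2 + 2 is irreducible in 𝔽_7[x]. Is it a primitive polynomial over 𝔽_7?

No

Write f(x) = x^2 + 2.
|GF(7^2)^×| = 7^2 − 1 = 48. Prime factorization: 48 = 2^4·3.
f is primitive ⇔ x has order 48 in GF(7)[x]/(f), i.e. x^(48/q) ≠ 1 for each prime q | 48.
x^(24) mod f = 1
x^(16) mod f = 4.
Since x^(24) = 1, the order of x divides 24 < 48; not primitive.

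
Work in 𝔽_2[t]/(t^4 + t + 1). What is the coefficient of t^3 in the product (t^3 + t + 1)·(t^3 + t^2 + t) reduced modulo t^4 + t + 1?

Multiply in 𝔽_2[t]: (t^3 + t + 1)·(t^3 + t^2 + t) = t^6 + t^5 + t.
Reduce using t^4 ≡ t + 1 (mod t^4 + t + 1).
Reduced: t^3.

1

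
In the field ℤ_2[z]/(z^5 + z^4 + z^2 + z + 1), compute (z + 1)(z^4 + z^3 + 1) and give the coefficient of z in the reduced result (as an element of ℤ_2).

Multiply in ℤ_2[z]: (z + 1)·(z^4 + z^3 + 1) = z^5 + z^3 + z + 1.
Reduce using z^5 ≡ z^4 + z^2 + z + 1 (mod z^5 + z^4 + z^2 + z + 1).
Reduced: z^4 + z^3 + z^2.

0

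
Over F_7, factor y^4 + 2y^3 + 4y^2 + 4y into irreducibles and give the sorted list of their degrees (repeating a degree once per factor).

1, 1, 2

Write f(y) = y^4 + 2y^3 + 4y^2 + 4y.
Linear factors from roots: (y), (y + 5).
Complete factorization: f(y) = (y)·(y + 5)·(y^2 + 4y + 5).
Factor degrees with multiplicity: 1 + 1 + 2 = 4.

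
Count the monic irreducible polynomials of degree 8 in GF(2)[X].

30

x^(2^8) − x is the product of all monic irreducibles of degree dividing 8; Möbius inversion gives N = (1/8) Σ μ(8/d)·2^d.
Divisors of 8: 1, 2, 4, 8; μ(8/d) for each: 0, 0, -1, 1.
Σ = − 2^4 + 2^8 = 240.
N = 240/8 = 30.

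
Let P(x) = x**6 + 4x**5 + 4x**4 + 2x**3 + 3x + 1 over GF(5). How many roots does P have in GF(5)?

Evaluate at each of the 5 elements of GF(5):
P(0) = 1; P(1) = 0 → root; P(2) = 4; P(3) = 4; P(4) = 2.
Roots: {1}.

1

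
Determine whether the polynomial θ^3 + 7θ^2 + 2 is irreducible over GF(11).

No

Write m(θ) = θ^3 + 7θ^2 + 2.
Check each element of GF(11) for a root: m(0)=2, m(1)=10, m(2)=5, m(3)=4, m(4)=2, m(5)=5, m(6)=8, m(7)=6, m(8)=5, m(9)=0, m(10)=8.
m(9) = 0, so (θ − 9) divides m(θ); m is reducible.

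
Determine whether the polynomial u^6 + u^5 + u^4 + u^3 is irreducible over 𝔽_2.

Write m(u) = u^6 + u^5 + u^4 + u^3.
Check for roots in 𝔽_2: m(0) = 0 → root; m(1) = 0 → root.
m(0) = 0, so (u) divides m(u); m is reducible.

No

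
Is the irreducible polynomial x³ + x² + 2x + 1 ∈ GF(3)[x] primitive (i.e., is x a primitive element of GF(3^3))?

Yes

Write f(x) = x³ + x² + 2x + 1.
|GF(3^3)^×| = 3^3 − 1 = 26. Prime factorization: 26 = 2·13.
f is primitive ⇔ x has order 26 in GF(3)[x]/(f), i.e. x^(26/q) ≠ 1 for each prime q | 26.
x^(13) mod f = 2.
x^(2) mod f = x².
None equal 1, so x has full order 26; f is primitive.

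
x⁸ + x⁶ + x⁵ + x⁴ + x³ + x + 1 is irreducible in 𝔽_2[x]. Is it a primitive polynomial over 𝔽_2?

No

Write f(x) = x⁸ + x⁶ + x⁵ + x⁴ + x³ + x + 1.
|GF(2^8)^×| = 2^8 − 1 = 255. Prime factorization: 255 = 3·5·17.
f is primitive ⇔ x has order 255 in GF(2)[x]/(f), i.e. x^(255/q) ≠ 1 for each prime q | 255.
x^(85) mod f = 1
x^(51) mod f = x⁶ + x⁵ + x⁴ + x³.
x^(15) mod f = x⁷ + x⁵ + x⁴ + x³ + x².
Since x^(85) = 1, the order of x divides 85 < 255; not primitive.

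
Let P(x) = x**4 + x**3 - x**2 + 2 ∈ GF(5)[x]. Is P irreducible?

Check for roots in GF(5): P(0) = 2; P(1) = 3; P(2) = 2; P(3) = 1; P(4) = 1.
No roots, so no linear factors.
Degree-2 irreducible divisors: test the 10 monic irreducibles of degree 2 over GF(5).
None of them divide P (all give nonzero remainder).
No irreducible factor of degree ≤ 2 exists, so P is irreducible over GF(5).

Yes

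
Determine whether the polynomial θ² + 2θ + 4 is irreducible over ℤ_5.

Yes

Write m(θ) = θ² + 2θ + 4.
Check for roots in ℤ_5: m(0) = 4; m(1) = 2; m(2) = 2; m(3) = 4; m(4) = 3.
No roots. A degree-2 polynomial over a field with no linear factor is irreducible.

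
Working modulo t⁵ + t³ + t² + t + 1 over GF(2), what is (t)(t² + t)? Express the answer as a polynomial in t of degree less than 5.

t^3 + t^2

Multiply in GF(2)[t]: (t)·(t² + t) = t³ + t².
Reduced: t³ + t².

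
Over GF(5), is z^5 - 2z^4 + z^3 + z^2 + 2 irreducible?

Write P(z) = z^5 - 2z^4 + z^3 + z^2 + 2.
Check for roots in GF(5): P(0) = 2; P(1) = 3; P(2) = 4; P(3) = 4; P(4) = 4.
No roots, so no linear factors.
Degree-2 irreducible divisors: test the 10 monic irreducibles of degree 2 over GF(5).
z^2 - z + 2 divides P: P(z) = (z^2 - z + 2)·(z^3 - z^2 - 2z + 1).

No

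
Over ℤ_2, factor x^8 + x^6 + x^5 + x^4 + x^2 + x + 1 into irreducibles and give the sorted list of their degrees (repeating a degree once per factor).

8

Write h(x) = x^8 + x^6 + x^5 + x^4 + x^2 + x + 1.
Roots in ℤ_2: h(0) = 1; h(1) = 1.
Complete factorization: h(x) = (x^8 + x^6 + x^5 + x^4 + x^2 + x + 1).
Factor degrees with multiplicity: 8 = 8.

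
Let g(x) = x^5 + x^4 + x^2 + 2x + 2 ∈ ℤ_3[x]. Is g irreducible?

Check for roots in ℤ_3: g(0) = 2; g(1) = 1; g(2) = 1.
No roots, so no linear factors.
Monic irreducibles of degree 2 over GF(3): x^2 + 1, x^2 + x + 2, x^2 + 2x + 2.
None of them divide g (all give nonzero remainder).
No irreducible factor of degree ≤ 2 exists, so g is irreducible over GF(3).

Yes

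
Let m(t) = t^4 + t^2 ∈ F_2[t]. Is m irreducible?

Check for roots in F_2: m(0) = 0 → root; m(1) = 0 → root.
m(0) = 0, so (t) divides m(t); m is reducible.

No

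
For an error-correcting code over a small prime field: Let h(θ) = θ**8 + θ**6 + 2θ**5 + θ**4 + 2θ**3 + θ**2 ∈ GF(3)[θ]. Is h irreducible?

No

Check for roots in GF(3): h(0) = 0 → root; h(1) = 2; h(2) = 0 → root.
h(0) = 0, so (θ) divides h(θ); h is reducible.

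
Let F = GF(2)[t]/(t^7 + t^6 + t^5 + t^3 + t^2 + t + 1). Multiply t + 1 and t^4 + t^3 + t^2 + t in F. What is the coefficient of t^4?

0

Multiply in GF(2)[t]: (t + 1)·(t^4 + t^3 + t^2 + t) = t^5 + t.
Reduced: t^5 + t.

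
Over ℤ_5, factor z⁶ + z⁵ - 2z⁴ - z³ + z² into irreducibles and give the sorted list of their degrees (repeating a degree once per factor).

Write h(z) = z⁶ + z⁵ - 2z⁴ - z³ + z².
Roots in ℤ_5: h(0) = 0 → root; h(1) = 0 → root; h(2) = 0 → root; h(3) = 2; h(4) = 0 → root.
Linear factors from roots: (z), (z - 1), (z - 2), (z + 1).
Complete factorization: h(z) = (z + 1)·(z - 1)·(z)^2·(z - 2)^2.
Factor degrees with multiplicity: 1 + 1 + 1 + 1 + 1 + 1 = 6.

1, 1, 1, 1, 1, 1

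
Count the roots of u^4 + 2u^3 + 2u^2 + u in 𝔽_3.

Write P(u) = u^4 + 2u^3 + 2u^2 + u.
Evaluate at each of the 3 elements of 𝔽_3:
P(0) = 0 → root; P(1) = 0 → root; P(2) = 0 → root.
Roots: {0, 1, 2}.

3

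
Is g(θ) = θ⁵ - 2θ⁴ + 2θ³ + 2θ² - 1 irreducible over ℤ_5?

Yes

Check for roots in ℤ_5: g(0) = 4; g(1) = 2; g(2) = 3; g(3) = 2; g(4) = 1.
No roots, so no linear factors.
Degree-2 irreducible divisors: test the 10 monic irreducibles of degree 2 over GF(5).
None of them divide g (all give nonzero remainder).
No irreducible factor of degree ≤ 2 exists, so g is irreducible over GF(5).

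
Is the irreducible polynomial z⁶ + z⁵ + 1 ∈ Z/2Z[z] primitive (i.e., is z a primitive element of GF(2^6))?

Write f(z) = z⁶ + z⁵ + 1.
|GF(2^6)^×| = 2^6 − 1 = 63. Prime factorization: 63 = 3^2·7.
f is primitive ⇔ z has order 63 in GF(2)[z]/(f), i.e. z^(63/q) ≠ 1 for each prime q | 63.
z^(21) mod f = z⁵ + z⁴ + z³ + 1.
z^(9) mod f = z⁵ + z³ + z² + z + 1.
None equal 1, so z has full order 63; f is primitive.

Yes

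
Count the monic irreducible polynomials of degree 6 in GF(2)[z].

The number of monic irreducibles of degree 6 over GF(2) is (1/6)·Σ_{d∣6} μ(6/d) 2^d.
Divisors of 6: 1, 2, 3, 6; μ(6/d) for each: 1, -1, -1, 1.
Σ = 2^1 − 2^2 − 2^3 + 2^6 = 54.
N = 54/6 = 9.

9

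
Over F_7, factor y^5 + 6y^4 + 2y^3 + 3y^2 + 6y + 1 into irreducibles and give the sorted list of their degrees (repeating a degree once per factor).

1, 2, 2

Write h(y) = y^5 + 6y^4 + 2y^3 + 3y^2 + 6y + 1.
Linear factors from roots: (y + 2).
Complete factorization: h(y) = (y + 2)·(y^2 + 2y + 2)^2.
Factor degrees with multiplicity: 1 + 2 + 2 = 5.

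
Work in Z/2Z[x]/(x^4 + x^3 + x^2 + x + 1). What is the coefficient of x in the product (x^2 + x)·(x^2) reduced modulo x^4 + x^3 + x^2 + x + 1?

Multiply in Z/2Z[x]: (x^2 + x)·(x^2) = x^4 + x^3.
Reduce using x^4 ≡ x^3 + x^2 + x + 1 (mod x^4 + x^3 + x^2 + x + 1).
Reduced: x^2 + x + 1.

1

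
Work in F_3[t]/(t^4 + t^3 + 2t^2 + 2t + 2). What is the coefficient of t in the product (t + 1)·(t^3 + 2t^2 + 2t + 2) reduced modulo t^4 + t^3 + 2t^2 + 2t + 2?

2

Multiply in F_3[t]: (t + 1)·(t^3 + 2t^2 + 2t + 2) = t^4 + t^2 + t + 2.
Reduce using t^4 ≡ 2t^3 + t^2 + t + 1 (mod t^4 + t^3 + 2t^2 + 2t + 2).
Reduced: 2t^3 + 2t^2 + 2t.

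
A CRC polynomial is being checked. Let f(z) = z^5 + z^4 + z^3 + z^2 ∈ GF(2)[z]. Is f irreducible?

No

Check for roots in GF(2): f(0) = 0 → root; f(1) = 0 → root.
f(0) = 0, so (z) divides f(z); f is reducible.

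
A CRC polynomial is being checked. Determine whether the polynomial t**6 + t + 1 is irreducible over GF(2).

Yes

Write P(t) = t**6 + t + 1.
Check for roots in GF(2): P(0) = 1; P(1) = 1.
No roots, so no linear factors.
Monic irreducibles of degree 2 over GF(2): t**2 + t + 1.
None of them divide P (all give nonzero remainder).
Monic irreducibles of degree 3 over GF(2): t**3 + t + 1, t**3 + t**2 + 1.
None of them divide P (all give nonzero remainder).
No irreducible factor of degree ≤ 3 exists, so P is irreducible over GF(2).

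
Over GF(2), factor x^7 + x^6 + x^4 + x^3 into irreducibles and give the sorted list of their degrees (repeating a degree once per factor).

Write g(x) = x^7 + x^6 + x^4 + x^3.
Roots in GF(2): g(0) = 0 → root; g(1) = 0 → root.
Linear factors from roots: (x), (x + 1).
Complete factorization: g(x) = (x + 1)^2·(x)^3·(x^2 + x + 1).
Factor degrees with multiplicity: 1 + 1 + 1 + 1 + 1 + 2 = 7.

1, 1, 1, 1, 1, 2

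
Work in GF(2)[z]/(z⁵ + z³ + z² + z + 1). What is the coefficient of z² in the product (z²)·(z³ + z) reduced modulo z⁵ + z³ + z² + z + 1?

Multiply in GF(2)[z]: (z²)·(z³ + z) = z⁵ + z³.
Reduce using z⁵ ≡ z³ + z² + z + 1 (mod z⁵ + z³ + z² + z + 1).
Reduced: z² + z + 1.

1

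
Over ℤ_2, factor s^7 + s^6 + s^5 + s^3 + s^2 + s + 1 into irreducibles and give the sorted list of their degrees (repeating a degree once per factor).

7

Write g(s) = s^7 + s^6 + s^5 + s^3 + s^2 + s + 1.
Roots in ℤ_2: g(0) = 1; g(1) = 1.
Complete factorization: g(s) = (s^7 + s^6 + s^5 + s^3 + s^2 + s + 1).
Factor degrees with multiplicity: 7 = 7.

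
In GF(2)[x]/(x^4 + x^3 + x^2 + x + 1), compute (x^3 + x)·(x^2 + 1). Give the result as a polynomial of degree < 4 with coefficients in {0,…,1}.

Multiply in GF(2)[x]: (x^3 + x)·(x^2 + 1) = x^5 + x.
Reduce using x^4 ≡ x^3 + x^2 + x + 1 (mod x^4 + x^3 + x^2 + x + 1).
Reduced: x + 1.

x + 1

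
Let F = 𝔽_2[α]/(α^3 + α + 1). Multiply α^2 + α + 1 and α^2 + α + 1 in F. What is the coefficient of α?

Multiply in 𝔽_2[α]: (α^2 + α + 1)·(α^2 + α + 1) = α^4 + α^2 + 1.
Reduce using α^3 ≡ α + 1 (mod α^3 + α + 1).
Reduced: α + 1.

1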